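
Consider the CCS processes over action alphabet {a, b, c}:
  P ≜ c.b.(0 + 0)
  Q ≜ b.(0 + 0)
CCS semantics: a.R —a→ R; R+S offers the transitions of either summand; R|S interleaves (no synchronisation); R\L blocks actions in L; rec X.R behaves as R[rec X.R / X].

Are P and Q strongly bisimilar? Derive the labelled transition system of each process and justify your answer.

not bisimilar

LTS(P): 3 reachable states
  u0 = c.b.(0 + 0) has moves =c=> u1
  u1 = b.(0 + 0) has moves =b=> u2
  u2 = 0 + 0 has moves deadlocked
LTS(Q): 2 reachable states
  v0 = b.(0 + 0) has moves =b=> v1
  v1 = 0 + 0 has moves deadlocked
Partition-refinement fixed point:
  B0 = {u0}
  B1 = {u1, v0}
  B2 = {u2, v1}
u0 ∈ B0, v0 ∈ B1 → different blocks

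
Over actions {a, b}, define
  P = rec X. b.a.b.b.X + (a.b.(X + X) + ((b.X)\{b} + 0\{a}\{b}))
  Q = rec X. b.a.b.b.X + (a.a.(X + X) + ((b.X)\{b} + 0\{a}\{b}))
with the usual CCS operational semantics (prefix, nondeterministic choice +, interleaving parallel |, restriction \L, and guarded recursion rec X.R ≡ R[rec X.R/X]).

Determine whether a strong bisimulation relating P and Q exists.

NO

LTS(P): 6 reachable states
  u0 = rec X. b.a.b.b.X + (a.b.(X + X) + ((b.X)\{b} + 0\{a}\{b})) ⊢ --a--▸ u1, --b--▸ u2
  u1 = b.((rec X. b.a.b.b.X + (a.b.(X + X) + ((b.X)\{b} + 0\{a}\{b}))) + (rec X. b.a.b.b.X + (a.b.(X + X) + ((b.X)\{b} + 0\{a}\{b})))) ⊢ --b--▸ u3
  u2 = a.b.b.(rec X. b.a.b.b.X + (a.b.(X + X) + ((b.X)\{b} + 0\{a}\{b}))) ⊢ --a--▸ u4
  u3 = (rec X. b.a.b.b.X + (a.b.(X + X) + ((b.X)\{b} + 0\{a}\{b}))) + (rec X. b.a.b.b.X + (a.b.(X + X) + ((b.X)\{b} + 0\{a}\{b}))) ⊢ --a--▸ u1, --b--▸ u2
  u4 = b.b.(rec X. b.a.b.b.X + (a.b.(X + X) + ((b.X)\{b} + 0\{a}\{b}))) ⊢ --b--▸ u5
  u5 = b.(rec X. b.a.b.b.X + (a.b.(X + X) + ((b.X)\{b} + 0\{a}\{b}))) ⊢ --b--▸ u0
LTS(Q): 6 reachable states
  v0 = rec X. b.a.b.b.X + (a.a.(X + X) + ((b.X)\{b} + 0\{a}\{b})) ⊢ --a--▸ v1, --b--▸ v2
  v1 = a.((rec X. b.a.b.b.X + (a.a.(X + X) + ((b.X)\{b} + 0\{a}\{b}))) + (rec X. b.a.b.b.X + (a.a.(X + X) + ((b.X)\{b} + 0\{a}\{b})))) ⊢ --a--▸ v3
  v2 = a.b.b.(rec X. b.a.b.b.X + (a.a.(X + X) + ((b.X)\{b} + 0\{a}\{b}))) ⊢ --a--▸ v4
  v3 = (rec X. b.a.b.b.X + (a.a.(X + X) + ((b.X)\{b} + 0\{a}\{b}))) + (rec X. b.a.b.b.X + (a.a.(X + X) + ((b.X)\{b} + 0\{a}\{b}))) ⊢ --a--▸ v1, --b--▸ v2
  v4 = b.b.(rec X. b.a.b.b.X + (a.a.(X + X) + ((b.X)\{b} + 0\{a}\{b}))) ⊢ --b--▸ v5
  v5 = b.(rec X. b.a.b.b.X + (a.a.(X + X) + ((b.X)\{b} + 0\{a}\{b}))) ⊢ --b--▸ v0
Coarsest stable partition (strong bisimilarity classes):
  B0 = {u0, u3}
  B1 = {u2}
  B2 = {u4}
  B3 = {u1, u5}
  B4 = {v0, v3}
  B5 = {v1}
  B6 = {v2}
  B7 = {v4}
  B8 = {v5}
u0 ∈ B0, v0 ∈ B4 → different blocks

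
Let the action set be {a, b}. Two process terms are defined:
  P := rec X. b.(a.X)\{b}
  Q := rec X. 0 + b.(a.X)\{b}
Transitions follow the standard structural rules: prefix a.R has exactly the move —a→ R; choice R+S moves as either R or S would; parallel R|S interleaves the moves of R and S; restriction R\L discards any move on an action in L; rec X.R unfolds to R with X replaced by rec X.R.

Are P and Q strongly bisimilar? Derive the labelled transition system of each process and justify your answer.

LTS(P): 3 reachable states
  p0 = rec X. b.(a.X)\{b} | -b-> p1
  p1 = (a.(rec X. b.(a.X)\{b}))\{b} | -a-> p2
  p2 = (rec X. b.(a.X)\{b})\{b} | ∅
LTS(Q): 3 reachable states
  q0 = rec X. 0 + b.(a.X)\{b} | -b-> q1
  q1 = (a.(rec X. 0 + b.(a.X)\{b}))\{b} | -a-> q2
  q2 = (rec X. 0 + b.(a.X)\{b})\{b} | ∅
Coarsest stable partition (strong bisimilarity classes):
  B0 = {p0, q0}
  B1 = {p1, q1}
  B2 = {p2, q2}
p0 ∈ B0, q0 ∈ B0 → same block

P ~ Q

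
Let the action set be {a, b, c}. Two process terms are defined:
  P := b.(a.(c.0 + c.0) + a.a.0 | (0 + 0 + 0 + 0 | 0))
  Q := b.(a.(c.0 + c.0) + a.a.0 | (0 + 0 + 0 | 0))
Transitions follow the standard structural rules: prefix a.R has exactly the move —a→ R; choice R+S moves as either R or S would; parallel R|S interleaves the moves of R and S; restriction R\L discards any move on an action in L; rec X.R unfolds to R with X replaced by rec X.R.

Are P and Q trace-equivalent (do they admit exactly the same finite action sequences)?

traces(P) = traces(Q)

Reachable graph of P (6 states):
  s0 = b.(a.(c.0 + c.0) + a.a.0 | (0 + 0 + 0 + 0 | 0)) ⊢ ··b··> s1
  s1 = a.(c.0 + c.0) + a.a.0 | (0 + 0 + 0 + 0 | 0) ⊢ ··a··> s2, ··a··> s3
  s2 = a.0 | (0 + 0 + 0 + 0 | 0) ⊢ ··a··> s4
  s3 = c.0 + c.0 ⊢ ··c··> s5
  s4 = 0 | (0 + 0 + 0 + 0 | 0) ⊢ deadlocked
  s5 = 0 ⊢ deadlocked
Reachable graph of Q (6 states):
  t0 = b.(a.(c.0 + c.0) + a.a.0 | (0 + 0 + 0 | 0)) ⊢ ··b··> t1
  t1 = a.(c.0 + c.0) + a.a.0 | (0 + 0 + 0 | 0) ⊢ ··a··> t2, ··a··> t3
  t2 = a.0 | (0 + 0 + 0 | 0) ⊢ ··a··> t4
  t3 = c.0 + c.0 ⊢ ··c··> t5
  t4 = 0 | (0 + 0 + 0 | 0) ⊢ deadlocked
  t5 = 0 ⊢ deadlocked
Partition-refinement fixed point:
  B0 = {s0, t0}
  B1 = {s1, t1}
  B2 = {s3, t3}
  B3 = {s4, s5, t4, t5}
  B4 = {s2, t2}
s0 ∈ B0, t0 ∈ B0 → same block
Bisimilar ⇒ trace-equivalent.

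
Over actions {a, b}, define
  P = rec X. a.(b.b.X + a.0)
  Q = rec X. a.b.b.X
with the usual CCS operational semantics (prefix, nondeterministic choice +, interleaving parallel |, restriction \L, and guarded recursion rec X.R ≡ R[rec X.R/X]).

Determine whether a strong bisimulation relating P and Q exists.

Reachable graph of P (4 states):
  m0 = rec X. a.(b.b.X + a.0) ⊢ =a=> m1
  m1 = b.b.(rec X. a.(b.b.X + a.0)) + a.0 ⊢ =a=> m2, =b=> m3
  m2 = 0 ⊢ ∅
  m3 = b.(rec X. a.(b.b.X + a.0)) ⊢ =b=> m0
Reachable graph of Q (3 states):
  n0 = rec X. a.b.b.X ⊢ =a=> n1
  n1 = b.b.(rec X. a.b.b.X) ⊢ =b=> n2
  n2 = b.(rec X. a.b.b.X) ⊢ =b=> n0
Partition-refinement fixed point:
  B0 = {m0}
  B1 = {m1}
  B2 = {m3}
  B3 = {m2}
  B4 = {n0}
  B5 = {n1}
  B6 = {n2}
m0 ∈ B0, n0 ∈ B4 → different blocks

P ≁ Q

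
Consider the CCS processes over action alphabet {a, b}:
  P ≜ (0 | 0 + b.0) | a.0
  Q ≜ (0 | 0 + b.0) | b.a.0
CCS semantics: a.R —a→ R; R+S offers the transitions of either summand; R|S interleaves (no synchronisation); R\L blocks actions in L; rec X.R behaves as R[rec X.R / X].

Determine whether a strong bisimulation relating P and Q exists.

NO

LTS(P): 4 reachable states
  u0 = (0 | 0 + b.0) | a.0 | —a→ u1, —b→ u2
  u1 = (0 | 0 + b.0) | 0 | —b→ u3
  u2 = 0 | a.0 | —a→ u3
  u3 = 0 | 0 | ·
LTS(Q): 6 reachable states
  v0 = (0 | 0 + b.0) | b.a.0 | —b→ v1, —b→ v2
  v1 = (0 | 0 + b.0) | a.0 | —a→ v3, —b→ v4
  v2 = 0 | b.a.0 | —b→ v4
  v3 = (0 | 0 + b.0) | 0 | —b→ v5
  v4 = 0 | a.0 | —a→ v5
  v5 = 0 | 0 | ·
Partition-refinement fixed point:
  B0 = {u0, v1}
  B1 = {u1, v3}
  B2 = {u3, v5}
  B3 = {u2, v4}
  B4 = {v0}
  B5 = {v2}
u0 ∈ B0, v0 ∈ B4 → different blocks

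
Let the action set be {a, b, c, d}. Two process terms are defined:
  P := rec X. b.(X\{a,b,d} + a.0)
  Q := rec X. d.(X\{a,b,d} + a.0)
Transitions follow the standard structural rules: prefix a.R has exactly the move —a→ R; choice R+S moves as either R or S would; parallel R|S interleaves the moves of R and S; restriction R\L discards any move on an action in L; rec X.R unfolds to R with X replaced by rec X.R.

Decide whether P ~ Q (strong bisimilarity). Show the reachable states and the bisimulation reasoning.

P's transition system — 3 states:
  s0 = rec X. b.(X\{a,b,d} + a.0) → ··b··> s1
  s1 = (rec X. b.(X\{a,b,d} + a.0))\{a,b,d} + a.0 → ··a··> s2
  s2 = 0 → (no moves)
Q's transition system — 3 states:
  t0 = rec X. d.(X\{a,b,d} + a.0) → ··d··> t1
  t1 = (rec X. d.(X\{a,b,d} + a.0))\{a,b,d} + a.0 → ··a··> t2
  t2 = 0 → (no moves)
Coarsest stable partition (strong bisimilarity classes):
  B0 = {s0}
  B1 = {s1, t1}
  B2 = {s2, t2}
  B3 = {t0}
s0 ∈ B0, t0 ∈ B3 → different blocks

NO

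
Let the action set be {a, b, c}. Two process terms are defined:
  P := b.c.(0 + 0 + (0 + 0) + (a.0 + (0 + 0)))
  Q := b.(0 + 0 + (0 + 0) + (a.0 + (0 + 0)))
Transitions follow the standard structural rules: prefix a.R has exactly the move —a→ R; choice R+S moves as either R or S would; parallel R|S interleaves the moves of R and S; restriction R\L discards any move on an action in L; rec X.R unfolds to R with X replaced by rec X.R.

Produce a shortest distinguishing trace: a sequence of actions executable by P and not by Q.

P's transition system — 4 states:
  u0 = b.c.(0 + 0 + (0 + 0) + (a.0 + (0 + 0))) | =b=> u1
  u1 = c.(0 + 0 + (0 + 0) + (a.0 + (0 + 0))) | =c=> u2
  u2 = 0 + 0 + (0 + 0) + (a.0 + (0 + 0)) | =a=> u3
  u3 = 0 | deadlocked
Q's transition system — 3 states:
  v0 = b.(0 + 0 + (0 + 0) + (a.0 + (0 + 0))) | =b=> v1
  v1 = 0 + 0 + (0 + 0) + (a.0 + (0 + 0)) | =a=> v2
  v2 = 0 | deadlocked
Run σ = ⟨bc⟩ on P: start {u0}
  step 1 (b): {u1}
  step 2 (c): {u2}
  P completes σ.
Run σ = ⟨bc⟩ on Q: start {v0}
  step 1 (b): {v1}
  step 2 (c): ∅  — Q cannot continue

bc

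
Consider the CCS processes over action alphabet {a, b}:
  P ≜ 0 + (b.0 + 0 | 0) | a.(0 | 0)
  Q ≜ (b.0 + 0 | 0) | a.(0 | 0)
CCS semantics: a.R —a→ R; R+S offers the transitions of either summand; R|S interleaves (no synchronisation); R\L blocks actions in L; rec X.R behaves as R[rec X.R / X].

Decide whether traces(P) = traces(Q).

traces(P) = traces(Q)

LTS(P): 4 reachable states
  u0 = 0 + (b.0 + 0 | 0) | a.(0 | 0) | --a--▸ u1, --b--▸ u2
  u1 = (b.0 + 0 | 0) | (0 | 0) | --b--▸ u3
  u2 = 0 | a.(0 | 0) | --a--▸ u3
  u3 = 0 | (0 | 0) | ∅
LTS(Q): 4 reachable states
  v0 = (b.0 + 0 | 0) | a.(0 | 0) | --a--▸ v1, --b--▸ v2
  v1 = (b.0 + 0 | 0) | (0 | 0) | --b--▸ v3
  v2 = 0 | a.(0 | 0) | --a--▸ v3
  v3 = 0 | (0 | 0) | ∅
Bisimilarity quotient blocks:
  B0 = {u0, v0}
  B1 = {u1, v1}
  B2 = {u3, v3}
  B3 = {u2, v2}
u0 ∈ B0, v0 ∈ B0 → same block
Bisimilar ⇒ trace-equivalent.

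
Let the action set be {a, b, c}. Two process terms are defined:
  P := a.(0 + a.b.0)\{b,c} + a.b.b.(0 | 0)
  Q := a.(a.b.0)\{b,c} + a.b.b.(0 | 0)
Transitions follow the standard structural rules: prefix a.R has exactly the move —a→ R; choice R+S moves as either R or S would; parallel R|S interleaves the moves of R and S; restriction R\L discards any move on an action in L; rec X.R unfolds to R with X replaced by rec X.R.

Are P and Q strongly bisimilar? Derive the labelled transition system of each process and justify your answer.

P's transition system — 6 states:
  u0 = a.(0 + a.b.0)\{b,c} + a.b.b.(0 | 0) :: =a=> u1, =a=> u2
  u1 = (0 + a.b.0)\{b,c} :: =a=> u3
  u2 = b.b.(0 | 0) :: =b=> u4
  u3 = (b.0)\{b,c} :: ·
  u4 = b.(0 | 0) :: =b=> u5
  u5 = 0 | 0 :: ·
Q's transition system — 6 states:
  v0 = a.(a.b.0)\{b,c} + a.b.b.(0 | 0) :: =a=> v1, =a=> v2
  v1 = (a.b.0)\{b,c} :: =a=> v3
  v2 = b.b.(0 | 0) :: =b=> v4
  v3 = (b.0)\{b,c} :: ·
  v4 = b.(0 | 0) :: =b=> v5
  v5 = 0 | 0 :: ·
Bisimilarity quotient blocks:
  B0 = {u0, v0}
  B1 = {u1, v1}
  B2 = {u3, u5, v3, v5}
  B3 = {u2, v2}
  B4 = {u4, v4}
u0 ∈ B0, v0 ∈ B0 → same block

P ~ Q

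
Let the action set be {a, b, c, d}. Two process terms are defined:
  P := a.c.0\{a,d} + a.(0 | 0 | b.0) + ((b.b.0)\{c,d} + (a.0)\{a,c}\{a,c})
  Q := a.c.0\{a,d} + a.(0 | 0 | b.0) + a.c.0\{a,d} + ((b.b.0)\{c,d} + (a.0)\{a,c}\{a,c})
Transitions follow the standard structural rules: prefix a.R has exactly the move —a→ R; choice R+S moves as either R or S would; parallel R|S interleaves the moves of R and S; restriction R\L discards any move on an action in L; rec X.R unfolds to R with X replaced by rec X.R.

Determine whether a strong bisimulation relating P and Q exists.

Reachable graph of P (7 states):
  m0 = a.c.0\{a,d} + a.(0 | 0 | b.0) + ((b.b.0)\{c,d} + (a.0)\{a,c}\{a,c}) → --a--▸ m1, --a--▸ m2, --b--▸ m3
  m1 = 0 | 0 | b.0 → --b--▸ m4
  m2 = c.0\{a,d} → --c--▸ m5
  m3 = (b.0)\{c,d} → --b--▸ m6
  m4 = 0 | 0 | 0 → deadlocked
  m5 = 0\{a,d} → deadlocked
  m6 = 0\{c,d} → deadlocked
Reachable graph of Q (7 states):
  n0 = a.c.0\{a,d} + a.(0 | 0 | b.0) + a.c.0\{a,d} + ((b.b.0)\{c,d} + (a.0)\{a,c}\{a,c}) → --a--▸ n1, --a--▸ n2, --b--▸ n3
  n1 = 0 | 0 | b.0 → --b--▸ n4
  n2 = c.0\{a,d} → --c--▸ n5
  n3 = (b.0)\{c,d} → --b--▸ n6
  n4 = 0 | 0 | 0 → deadlocked
  n5 = 0\{a,d} → deadlocked
  n6 = 0\{c,d} → deadlocked
Partition-refinement fixed point:
  B0 = {m0, n0}
  B1 = {m1, m3, n1, n3}
  B2 = {m4, m5, m6, n4, n5, n6}
  B3 = {m2, n2}
m0 ∈ B0, n0 ∈ B0 → same block

bisimilar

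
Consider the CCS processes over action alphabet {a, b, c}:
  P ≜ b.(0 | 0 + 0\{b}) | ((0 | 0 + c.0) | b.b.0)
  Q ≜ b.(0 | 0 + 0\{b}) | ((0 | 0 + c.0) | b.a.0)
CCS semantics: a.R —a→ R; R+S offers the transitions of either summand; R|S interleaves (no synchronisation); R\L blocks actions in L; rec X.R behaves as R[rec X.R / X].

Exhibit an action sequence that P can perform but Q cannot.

LTS(P): 12 reachable states
  m0 = b.(0 | 0 + 0\{b}) | ((0 | 0 + c.0) | b.b.0) | -b-> m1, -b-> m2, -c-> m3
  m1 = (0 | 0 + 0\{b}) | ((0 | 0 + c.0) | b.b.0) | -b-> m4, -c-> m5
  m2 = b.(0 | 0 + 0\{b}) | ((0 | 0 + c.0) | b.0) | -b-> m4, -b-> m6, -c-> m7
  m3 = b.(0 | 0 + 0\{b}) | (0 | b.b.0) | -b-> m5, -b-> m7
  m4 = (0 | 0 + 0\{b}) | ((0 | 0 + c.0) | b.0) | -b-> m8, -c-> m9
  m5 = (0 | 0 + 0\{b}) | (0 | b.b.0) | -b-> m9
  m6 = b.(0 | 0 + 0\{b}) | ((0 | 0 + c.0) | 0) | -b-> m8, -c-> m10
  m7 = b.(0 | 0 + 0\{b}) | (0 | b.0) | -b-> m10, -b-> m9
  m8 = (0 | 0 + 0\{b}) | ((0 | 0 + c.0) | 0) | -c-> m11
  m9 = (0 | 0 + 0\{b}) | (0 | b.0) | -b-> m11
  m10 = b.(0 | 0 + 0\{b}) | (0 | 0) | -b-> m11
  m11 = (0 | 0 + 0\{b}) | (0 | 0) | stopped
LTS(Q): 12 reachable states
  n0 = b.(0 | 0 + 0\{b}) | ((0 | 0 + c.0) | b.a.0) | -b-> n1, -b-> n2, -c-> n3
  n1 = (0 | 0 + 0\{b}) | ((0 | 0 + c.0) | b.a.0) | -b-> n4, -c-> n5
  n2 = b.(0 | 0 + 0\{b}) | ((0 | 0 + c.0) | a.0) | -a-> n6, -b-> n4, -c-> n7
  n3 = b.(0 | 0 + 0\{b}) | (0 | b.a.0) | -b-> n5, -b-> n7
  n4 = (0 | 0 + 0\{b}) | ((0 | 0 + c.0) | a.0) | -a-> n8, -c-> n9
  n5 = (0 | 0 + 0\{b}) | (0 | b.a.0) | -b-> n9
  n6 = b.(0 | 0 + 0\{b}) | ((0 | 0 + c.0) | 0) | -b-> n8, -c-> n10
  n7 = b.(0 | 0 + 0\{b}) | (0 | a.0) | -a-> n10, -b-> n9
  n8 = (0 | 0 + 0\{b}) | ((0 | 0 + c.0) | 0) | -c-> n11
  n9 = (0 | 0 + 0\{b}) | (0 | a.0) | -a-> n11
  n10 = b.(0 | 0 + 0\{b}) | (0 | 0) | -b-> n11
  n11 = (0 | 0 + 0\{b}) | (0 | 0) | stopped
Trace ⟨bbb⟩ through P, begin at {m0}:
  step 1 (b): {m1, m2}
  step 2 (b): {m4, m6}
  step 3 (b): {m8}
  ✓ P
Trace ⟨bbb⟩ through Q, begin at {n0}:
  step 1 (b): {n1, n2}
  step 2 (b): {n4}
  step 3 (b): ∅  — Q cannot continue

bbb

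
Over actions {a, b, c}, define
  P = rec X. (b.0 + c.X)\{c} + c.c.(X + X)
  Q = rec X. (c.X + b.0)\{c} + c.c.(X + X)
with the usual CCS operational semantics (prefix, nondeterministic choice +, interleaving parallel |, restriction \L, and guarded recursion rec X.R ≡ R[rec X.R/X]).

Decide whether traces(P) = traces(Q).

traces(P) = traces(Q)

P's transition system — 4 states:
  m0 = rec X. (b.0 + c.X)\{c} + c.c.(X + X) has moves —b→ m1, —c→ m2
  m1 = 0\{c} has moves ∅
  m2 = c.((rec X. (b.0 + c.X)\{c} + c.c.(X + X)) + (rec X. (b.0 + c.X)\{c} + c.c.(X + X))) has moves —c→ m3
  m3 = (rec X. (b.0 + c.X)\{c} + c.c.(X + X)) + (rec X. (b.0 + c.X)\{c} + c.c.(X + X)) has moves —b→ m1, —c→ m2
Q's transition system — 4 states:
  n0 = rec X. (c.X + b.0)\{c} + c.c.(X + X) has moves —b→ n1, —c→ n2
  n1 = 0\{c} has moves ∅
  n2 = c.((rec X. (c.X + b.0)\{c} + c.c.(X + X)) + (rec X. (c.X + b.0)\{c} + c.c.(X + X))) has moves —c→ n3
  n3 = (rec X. (c.X + b.0)\{c} + c.c.(X + X)) + (rec X. (c.X + b.0)\{c} + c.c.(X + X)) has moves —b→ n1, —c→ n2
Coarsest stable partition (strong bisimilarity classes):
  B0 = {m0, m3, n0, n3}
  B1 = {m1, n1}
  B2 = {m2, n2}
m0 ∈ B0, n0 ∈ B0 → same block
Bisimilar ⇒ trace-equivalent.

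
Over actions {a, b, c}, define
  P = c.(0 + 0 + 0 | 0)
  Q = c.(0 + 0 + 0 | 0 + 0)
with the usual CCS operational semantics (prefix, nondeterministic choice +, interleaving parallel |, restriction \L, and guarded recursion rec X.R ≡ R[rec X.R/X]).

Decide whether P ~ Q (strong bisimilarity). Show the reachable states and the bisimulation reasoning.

YES

P's transition system — 2 states:
  m0 = c.(0 + 0 + 0 | 0) ⊢ =c=> m1
  m1 = 0 + 0 + 0 | 0 ⊢ deadlocked
Q's transition system — 2 states:
  n0 = c.(0 + 0 + 0 | 0 + 0) ⊢ =c=> n1
  n1 = 0 + 0 + 0 | 0 + 0 ⊢ deadlocked
Partition-refinement fixed point:
  B0 = {m0, n0}
  B1 = {m1, n1}
m0 ∈ B0, n0 ∈ B0 → same block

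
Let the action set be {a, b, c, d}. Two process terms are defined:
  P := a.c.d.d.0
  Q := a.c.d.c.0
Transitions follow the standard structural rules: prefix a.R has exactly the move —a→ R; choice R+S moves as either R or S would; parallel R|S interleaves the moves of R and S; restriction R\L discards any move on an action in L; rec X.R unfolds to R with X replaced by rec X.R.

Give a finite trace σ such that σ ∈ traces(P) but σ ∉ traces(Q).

Reachable graph of P (5 states):
  m0 = a.c.d.d.0 ⊢ =a=> m1
  m1 = c.d.d.0 ⊢ =c=> m2
  m2 = d.d.0 ⊢ =d=> m3
  m3 = d.0 ⊢ =d=> m4
  m4 = 0 ⊢ ∅
Reachable graph of Q (5 states):
  n0 = a.c.d.c.0 ⊢ =a=> n1
  n1 = c.d.c.0 ⊢ =c=> n2
  n2 = d.c.0 ⊢ =d=> n3
  n3 = c.0 ⊢ =c=> n4
  n4 = 0 ⊢ ∅
Trace ⟨acdd⟩ through P, begin at {m0}:
  step 1 (a): {m1}
  step 2 (c): {m2}
  step 3 (d): {m3}
  step 4 (d): {m4}
  — P admits the full trace.
Trace ⟨acdd⟩ through Q, begin at {n0}:
  step 1 (a): {n1}
  step 2 (c): {n2}
  step 3 (d): {n3}
  step 4 (d): ∅ (Q stuck)

acdd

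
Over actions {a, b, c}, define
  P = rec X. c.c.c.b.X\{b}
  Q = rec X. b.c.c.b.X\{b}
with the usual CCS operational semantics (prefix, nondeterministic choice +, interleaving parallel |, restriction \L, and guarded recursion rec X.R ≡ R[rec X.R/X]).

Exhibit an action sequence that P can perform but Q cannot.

c

Reachable graph of P (8 states):
  u0 = rec X. c.c.c.b.X\{b} | --c--▸ u1
  u1 = c.c.b.(rec X. c.c.c.b.X\{b})\{b} | --c--▸ u2
  u2 = c.b.(rec X. c.c.c.b.X\{b})\{b} | --c--▸ u3
  u3 = b.(rec X. c.c.c.b.X\{b})\{b} | --b--▸ u4
  u4 = (rec X. c.c.c.b.X\{b})\{b} | --c--▸ u5
  u5 = (c.c.b.(rec X. c.c.c.b.X\{b})\{b})\{b} | --c--▸ u6
  u6 = (c.b.(rec X. c.c.c.b.X\{b})\{b})\{b} | --c--▸ u7
  u7 = (b.(rec X. c.c.c.b.X\{b})\{b})\{b} | (no moves)
Reachable graph of Q (5 states):
  v0 = rec X. b.c.c.b.X\{b} | --b--▸ v1
  v1 = c.c.b.(rec X. b.c.c.b.X\{b})\{b} | --c--▸ v2
  v2 = c.b.(rec X. b.c.c.b.X\{b})\{b} | --c--▸ v3
  v3 = b.(rec X. b.c.c.b.X\{b})\{b} | --b--▸ v4
  v4 = (rec X. b.c.c.b.X\{b})\{b} | (no moves)
Run σ = ⟨c⟩ on P: start {u0}
  step 1 (c): {u1}
  P completes σ.
Run σ = ⟨c⟩ on Q: start {v0}
  step 1 (c): ∅ (Q stuck)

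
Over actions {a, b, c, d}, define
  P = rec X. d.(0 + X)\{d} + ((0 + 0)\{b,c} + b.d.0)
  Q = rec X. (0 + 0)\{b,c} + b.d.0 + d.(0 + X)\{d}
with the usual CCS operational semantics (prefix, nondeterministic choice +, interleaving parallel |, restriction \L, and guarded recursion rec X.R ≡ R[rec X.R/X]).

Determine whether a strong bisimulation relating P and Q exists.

YES

Reachable graph of P (5 states):
  s0 = rec X. d.(0 + X)\{d} + ((0 + 0)\{b,c} + b.d.0) → -b-> s1, -d-> s2
  s1 = d.0 → -d-> s3
  s2 = (0 + (rec X. d.(0 + X)\{d} + ((0 + 0)\{b,c} + b.d.0)))\{d} → -b-> s4
  s3 = 0 → ·
  s4 = (d.0)\{d} → ·
Reachable graph of Q (5 states):
  t0 = rec X. (0 + 0)\{b,c} + b.d.0 + d.(0 + X)\{d} → -b-> t1, -d-> t2
  t1 = d.0 → -d-> t3
  t2 = (0 + (rec X. (0 + 0)\{b,c} + b.d.0 + d.(0 + X)\{d}))\{d} → -b-> t4
  t3 = 0 → ·
  t4 = (d.0)\{d} → ·
Bisimilarity quotient blocks:
  B0 = {s0, t0}
  B1 = {s1, t1}
  B2 = {s3, s4, t3, t4}
  B3 = {s2, t2}
s0 ∈ B0, t0 ∈ B0 → same block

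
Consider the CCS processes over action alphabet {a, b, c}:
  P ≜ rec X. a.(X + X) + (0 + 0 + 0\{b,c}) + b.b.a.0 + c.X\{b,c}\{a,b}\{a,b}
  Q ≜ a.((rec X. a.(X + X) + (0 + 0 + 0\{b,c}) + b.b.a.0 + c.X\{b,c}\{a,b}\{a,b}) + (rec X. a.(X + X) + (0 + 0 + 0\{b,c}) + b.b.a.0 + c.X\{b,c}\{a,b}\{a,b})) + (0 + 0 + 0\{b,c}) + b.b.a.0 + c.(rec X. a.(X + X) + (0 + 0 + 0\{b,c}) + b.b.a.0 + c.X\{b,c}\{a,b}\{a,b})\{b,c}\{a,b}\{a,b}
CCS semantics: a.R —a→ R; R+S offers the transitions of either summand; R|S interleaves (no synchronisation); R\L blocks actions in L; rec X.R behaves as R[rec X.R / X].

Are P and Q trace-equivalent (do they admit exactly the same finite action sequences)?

Reachable graph of P (6 states):
  p0 = rec X. a.(X + X) + (0 + 0 + 0\{b,c}) + b.b.a.0 + c.X\{b,c}\{a,b}\{a,b} | ··a··> p1, ··b··> p2, ··c··> p3
  p1 = (rec X. a.(X + X) + (0 + 0 + 0\{b,c}) + b.b.a.0 + c.X\{b,c}\{a,b}\{a,b}) + (rec X. a.(X + X) + (0 + 0 + 0\{b,c}) + b.b.a.0 + c.X\{b,c}\{a,b}\{a,b}) | ··a··> p1, ··b··> p2, ··c··> p3
  p2 = b.a.0 | ··b··> p4
  p3 = (rec X. a.(X + X) + (0 + 0 + 0\{b,c}) + b.b.a.0 + c.X\{b,c}\{a,b}\{a,b})\{b,c}\{a,b}\{a,b} | (no moves)
  p4 = a.0 | ··a··> p5
  p5 = 0 | (no moves)
Reachable graph of Q (6 states):
  q0 = a.((rec X. a.(X + X) + (0 + 0 + 0\{b,c}) + b.b.a.0 + c.X\{b,c}\{a,b}\{a,b}) + (rec X. a.(X + X) + (0 + 0 + 0\{b,c}) + b.b.a.0 + c.X\{b,c}\{a,b}\{a,b})) + (0 + 0 + 0\{b,c}) + b.b.a.0 + c.(rec X. a.(X + X) + (0 + 0 + 0\{b,c}) + b.b.a.0 + c.X\{b,c}\{a,b}\{a,b})\{b,c}\{a,b}\{a,b} | ··a··> q1, ··b··> q2, ··c··> q3
  q1 = (rec X. a.(X + X) + (0 + 0 + 0\{b,c}) + b.b.a.0 + c.X\{b,c}\{a,b}\{a,b}) + (rec X. a.(X + X) + (0 + 0 + 0\{b,c}) + b.b.a.0 + c.X\{b,c}\{a,b}\{a,b}) | ··a··> q1, ··b··> q2, ··c··> q3
  q2 = b.a.0 | ··b··> q4
  q3 = (rec X. a.(X + X) + (0 + 0 + 0\{b,c}) + b.b.a.0 + c.X\{b,c}\{a,b}\{a,b})\{b,c}\{a,b}\{a,b} | (no moves)
  q4 = a.0 | ··a··> q5
  q5 = 0 | (no moves)
Bisimilarity quotient blocks:
  B0 = {p0, p1, q0, q1}
  B1 = {p3, p5, q3, q5}
  B2 = {p2, q2}
  B3 = {p4, q4}
p0 ∈ B0, q0 ∈ B0 → same block
Bisimilar ⇒ trace-equivalent.

trace-equivalent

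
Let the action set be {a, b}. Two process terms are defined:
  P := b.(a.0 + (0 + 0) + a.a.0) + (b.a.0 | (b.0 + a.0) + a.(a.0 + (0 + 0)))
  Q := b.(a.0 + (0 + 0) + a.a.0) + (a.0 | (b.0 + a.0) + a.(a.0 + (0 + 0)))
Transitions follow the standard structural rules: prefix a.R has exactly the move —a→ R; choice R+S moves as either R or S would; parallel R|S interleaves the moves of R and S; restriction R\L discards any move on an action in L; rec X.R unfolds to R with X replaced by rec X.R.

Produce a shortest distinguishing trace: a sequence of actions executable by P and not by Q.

P's transition system — 10 states:
  m0 = b.(a.0 + (0 + 0) + a.a.0) + (b.a.0 | (b.0 + a.0) + a.(a.0 + (0 + 0))) has moves -a-> m1, -a-> m2, -b-> m2, -b-> m3, -b-> m4
  m1 = a.0 + (0 + 0) has moves -a-> m5
  m2 = b.a.0 | 0 has moves -b-> m6
  m3 = a.0 + (0 + 0) + a.a.0 has moves -a-> m5, -a-> m7
  m4 = a.0 | (b.0 + a.0) has moves -a-> m6, -a-> m8, -b-> m6
  m5 = 0 has moves deadlocked
  m6 = a.0 | 0 has moves -a-> m9
  m7 = a.0 has moves -a-> m5
  m8 = 0 | (b.0 + a.0) has moves -a-> m9, -b-> m9
  m9 = 0 | 0 has moves deadlocked
Q's transition system — 8 states:
  n0 = b.(a.0 + (0 + 0) + a.a.0) + (a.0 | (b.0 + a.0) + a.(a.0 + (0 + 0))) has moves -a-> n1, -a-> n2, -a-> n3, -b-> n3, -b-> n4
  n1 = 0 | (b.0 + a.0) has moves -a-> n5, -b-> n5
  n2 = a.0 + (0 + 0) has moves -a-> n6
  n3 = a.0 | 0 has moves -a-> n5
  n4 = a.0 + (0 + 0) + a.a.0 has moves -a-> n6, -a-> n7
  n5 = 0 | 0 has moves deadlocked
  n6 = 0 has moves deadlocked
  n7 = a.0 has moves -a-> n6
Run σ = ⟨bb⟩ on P: start {m0}
  after b @ step 1: {m2, m3, m4}
  after b @ step 2: {m6}
  ✓ P
Run σ = ⟨bb⟩ on Q: start {n0}
  after b @ step 1: {n3, n4}
  after b @ step 2: ∅ (Q stuck)

bb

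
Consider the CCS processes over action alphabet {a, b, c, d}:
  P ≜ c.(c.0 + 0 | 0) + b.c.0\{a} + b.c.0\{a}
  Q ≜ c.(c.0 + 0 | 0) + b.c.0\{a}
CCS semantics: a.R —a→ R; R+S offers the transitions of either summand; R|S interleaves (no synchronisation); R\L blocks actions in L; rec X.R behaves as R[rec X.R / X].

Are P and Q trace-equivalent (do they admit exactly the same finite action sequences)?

LTS(P): 5 reachable states
  u0 = c.(c.0 + 0 | 0) + b.c.0\{a} + b.c.0\{a} → =b=> u1, =c=> u2
  u1 = c.0\{a} → =c=> u3
  u2 = c.0 + 0 | 0 → =c=> u4
  u3 = 0\{a} → stopped
  u4 = 0 → stopped
LTS(Q): 5 reachable states
  v0 = c.(c.0 + 0 | 0) + b.c.0\{a} → =b=> v1, =c=> v2
  v1 = c.0\{a} → =c=> v3
  v2 = c.0 + 0 | 0 → =c=> v4
  v3 = 0\{a} → stopped
  v4 = 0 → stopped
Partition-refinement fixed point:
  B0 = {u0, v0}
  B1 = {u1, u2, v1, v2}
  B2 = {u3, u4, v3, v4}
u0 ∈ B0, v0 ∈ B0 → same block
Bisimilar ⇒ trace-equivalent.

traces(P) = traces(Q)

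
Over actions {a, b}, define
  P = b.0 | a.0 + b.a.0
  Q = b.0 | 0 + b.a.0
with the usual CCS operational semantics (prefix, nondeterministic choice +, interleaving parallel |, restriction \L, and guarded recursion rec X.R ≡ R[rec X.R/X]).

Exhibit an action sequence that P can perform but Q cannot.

LTS(P): 6 reachable states
  p0 = b.0 | a.0 + b.a.0 has moves -a-> p1, -b-> p2, -b-> p3
  p1 = b.0 | 0 has moves -b-> p4
  p2 = 0 | a.0 has moves -a-> p4
  p3 = a.0 has moves -a-> p5
  p4 = 0 | 0 has moves (no moves)
  p5 = 0 has moves (no moves)
LTS(Q): 4 reachable states
  q0 = b.0 | 0 + b.a.0 has moves -b-> q1, -b-> q2
  q1 = 0 | 0 has moves (no moves)
  q2 = a.0 has moves -a-> q3
  q3 = 0 has moves (no moves)
Executing a from P (initial set {p0}):
  after a @ step 1: {p1}
  P completes σ.
Executing a from Q (initial set {q0}):
  after a @ step 1: ∅ (Q stuck)

a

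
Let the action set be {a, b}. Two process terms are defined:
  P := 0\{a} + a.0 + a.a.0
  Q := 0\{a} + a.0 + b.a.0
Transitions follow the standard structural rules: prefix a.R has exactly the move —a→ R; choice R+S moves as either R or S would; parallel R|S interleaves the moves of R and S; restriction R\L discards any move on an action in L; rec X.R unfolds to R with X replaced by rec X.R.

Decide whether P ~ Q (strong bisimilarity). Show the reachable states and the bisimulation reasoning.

LTS(P): 3 reachable states
  m0 = 0\{a} + a.0 + a.a.0 ⊢ -a-> m1, -a-> m2
  m1 = 0 ⊢ deadlocked
  m2 = a.0 ⊢ -a-> m1
LTS(Q): 3 reachable states
  n0 = 0\{a} + a.0 + b.a.0 ⊢ -a-> n1, -b-> n2
  n1 = 0 ⊢ deadlocked
  n2 = a.0 ⊢ -a-> n1
Partition-refinement fixed point:
  B0 = {m0}
  B1 = {m1, n1}
  B2 = {m2, n2}
  B3 = {n0}
m0 ∈ B0, n0 ∈ B3 → different blocks

NO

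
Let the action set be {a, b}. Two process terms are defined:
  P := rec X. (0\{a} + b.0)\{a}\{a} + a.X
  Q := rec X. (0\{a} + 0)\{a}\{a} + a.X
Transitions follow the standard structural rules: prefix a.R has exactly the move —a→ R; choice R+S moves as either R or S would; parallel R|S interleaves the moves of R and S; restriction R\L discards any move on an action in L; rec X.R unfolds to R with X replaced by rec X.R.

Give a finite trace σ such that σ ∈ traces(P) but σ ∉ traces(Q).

LTS(P): 2 reachable states
  m0 = rec X. (0\{a} + b.0)\{a}\{a} + a.X | -a-> m0, -b-> m1
  m1 = 0\{a}\{a} | ·
LTS(Q): 1 reachable states
  n0 = rec X. (0\{a} + 0)\{a}\{a} + a.X | -a-> n0
Run σ = ⟨b⟩ on P: start {m0}
  [1] b ⇒ {m1}
  P completes σ.
Run σ = ⟨b⟩ on Q: start {n0}
  [1] b ⇒ ∅  — Q cannot continue

b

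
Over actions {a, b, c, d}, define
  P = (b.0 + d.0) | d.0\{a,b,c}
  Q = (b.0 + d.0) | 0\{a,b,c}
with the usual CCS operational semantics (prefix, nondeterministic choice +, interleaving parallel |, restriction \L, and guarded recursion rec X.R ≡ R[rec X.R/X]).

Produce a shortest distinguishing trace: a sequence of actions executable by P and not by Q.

bd

Reachable graph of P (4 states):
  m0 = (b.0 + d.0) | d.0\{a,b,c} has moves ··b··> m1, ··d··> m1, ··d··> m2
  m1 = 0 | d.0\{a,b,c} has moves ··d··> m3
  m2 = (b.0 + d.0) | 0\{a,b,c} has moves ··b··> m3, ··d··> m3
  m3 = 0 | 0\{a,b,c} has moves (no moves)
Reachable graph of Q (2 states):
  n0 = (b.0 + d.0) | 0\{a,b,c} has moves ··b··> n1, ··d··> n1
  n1 = 0 | 0\{a,b,c} has moves (no moves)
Executing bd from P (initial set {m0}):
  step 1 (b): {m1}
  step 2 (d): {m3}
  — P admits the full trace.
Executing bd from Q (initial set {n0}):
  step 1 (b): {n1}
  step 2 (d): ∅ (Q stuck)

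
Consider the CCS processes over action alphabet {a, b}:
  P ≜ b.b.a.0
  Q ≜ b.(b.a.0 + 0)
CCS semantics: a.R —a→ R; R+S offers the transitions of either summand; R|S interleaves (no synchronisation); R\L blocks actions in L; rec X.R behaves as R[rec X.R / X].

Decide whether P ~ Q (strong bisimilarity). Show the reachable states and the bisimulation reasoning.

P's transition system — 4 states:
  p0 = b.b.a.0 :: ··b··> p1
  p1 = b.a.0 :: ··b··> p2
  p2 = a.0 :: ··a··> p3
  p3 = 0 :: ·
Q's transition system — 4 states:
  q0 = b.(b.a.0 + 0) :: ··b··> q1
  q1 = b.a.0 + 0 :: ··b··> q2
  q2 = a.0 :: ··a··> q3
  q3 = 0 :: ·
Partition-refinement fixed point:
  B0 = {p0, q0}
  B1 = {p1, q1}
  B2 = {p2, q2}
  B3 = {p3, q3}
p0 ∈ B0, q0 ∈ B0 → same block

bisimilar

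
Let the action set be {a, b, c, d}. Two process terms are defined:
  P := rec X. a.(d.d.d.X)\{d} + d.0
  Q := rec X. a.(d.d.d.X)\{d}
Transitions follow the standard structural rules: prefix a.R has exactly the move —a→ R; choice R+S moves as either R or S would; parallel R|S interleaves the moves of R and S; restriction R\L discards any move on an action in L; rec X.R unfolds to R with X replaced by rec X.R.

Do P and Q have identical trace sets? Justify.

P's transition system — 3 states:
  m0 = rec X. a.(d.d.d.X)\{d} + d.0 ⊢ ··a··> m1, ··d··> m2
  m1 = (d.d.d.(rec X. a.(d.d.d.X)\{d} + d.0))\{d} ⊢ ·
  m2 = 0 ⊢ ·
Q's transition system — 2 states:
  n0 = rec X. a.(d.d.d.X)\{d} ⊢ ··a··> n1
  n1 = (d.d.d.(rec X. a.(d.d.d.X)\{d}))\{d} ⊢ ·
Executing d from P (initial set {m0}):
  [1] d ⇒ {m2}
  ✓ P
Executing d from Q (initial set {n0}):
  [1] d ⇒ no successor for Q

NO — witness ⟨d⟩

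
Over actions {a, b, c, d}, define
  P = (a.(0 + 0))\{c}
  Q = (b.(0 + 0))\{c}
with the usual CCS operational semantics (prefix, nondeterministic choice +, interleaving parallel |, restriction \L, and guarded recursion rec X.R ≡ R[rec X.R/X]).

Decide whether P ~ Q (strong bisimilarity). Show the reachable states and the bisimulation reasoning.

NO

P's transition system — 2 states:
  p0 = (a.(0 + 0))\{c} | —a→ p1
  p1 = (0 + 0)\{c} | deadlocked
Q's transition system — 2 states:
  q0 = (b.(0 + 0))\{c} | —b→ q1
  q1 = (0 + 0)\{c} | deadlocked
Partition-refinement fixed point:
  B0 = {p0}
  B1 = {p1, q1}
  B2 = {q0}
p0 ∈ B0, q0 ∈ B2 → different blocks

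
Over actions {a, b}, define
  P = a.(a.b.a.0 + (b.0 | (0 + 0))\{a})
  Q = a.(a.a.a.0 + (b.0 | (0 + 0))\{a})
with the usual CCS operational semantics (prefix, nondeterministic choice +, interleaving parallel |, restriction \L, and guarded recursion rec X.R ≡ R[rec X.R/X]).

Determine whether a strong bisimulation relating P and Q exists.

NO

LTS(P): 6 reachable states
  u0 = a.(a.b.a.0 + (b.0 | (0 + 0))\{a}) ⊢ --a--▸ u1
  u1 = a.b.a.0 + (b.0 | (0 + 0))\{a} ⊢ --a--▸ u2, --b--▸ u3
  u2 = b.a.0 ⊢ --b--▸ u4
  u3 = (0 | (0 + 0))\{a} ⊢ (no moves)
  u4 = a.0 ⊢ --a--▸ u5
  u5 = 0 ⊢ (no moves)
LTS(Q): 6 reachable states
  v0 = a.(a.a.a.0 + (b.0 | (0 + 0))\{a}) ⊢ --a--▸ v1
  v1 = a.a.a.0 + (b.0 | (0 + 0))\{a} ⊢ --a--▸ v2, --b--▸ v3
  v2 = a.a.0 ⊢ --a--▸ v4
  v3 = (0 | (0 + 0))\{a} ⊢ (no moves)
  v4 = a.0 ⊢ --a--▸ v5
  v5 = 0 ⊢ (no moves)
Partition-refinement fixed point:
  B0 = {u0}
  B1 = {u1}
  B2 = {u3, u5, v3, v5}
  B3 = {u2}
  B4 = {u4, v4}
  B5 = {v0}
  B6 = {v1}
  B7 = {v2}
u0 ∈ B0, v0 ∈ B5 → different blocks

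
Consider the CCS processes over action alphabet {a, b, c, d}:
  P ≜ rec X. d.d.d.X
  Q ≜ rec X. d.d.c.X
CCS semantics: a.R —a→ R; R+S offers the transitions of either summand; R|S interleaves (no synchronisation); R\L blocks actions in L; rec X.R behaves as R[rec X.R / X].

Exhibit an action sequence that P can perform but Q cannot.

ddd

Reachable graph of P (3 states):
  u0 = rec X. d.d.d.X has moves —d→ u1
  u1 = d.d.(rec X. d.d.d.X) has moves —d→ u2
  u2 = d.(rec X. d.d.d.X) has moves —d→ u0
Reachable graph of Q (3 states):
  v0 = rec X. d.d.c.X has moves —d→ v1
  v1 = d.c.(rec X. d.d.c.X) has moves —d→ v2
  v2 = c.(rec X. d.d.c.X) has moves —c→ v0
Trace ⟨ddd⟩ through P, begin at {u0}:
  step 1 (d): {u1}
  step 2 (d): {u2}
  step 3 (d): {u0}
  ✓ P
Trace ⟨ddd⟩ through Q, begin at {v0}:
  step 1 (d): {v1}
  step 2 (d): {v2}
  step 3 (d): ∅  — Q cannot continue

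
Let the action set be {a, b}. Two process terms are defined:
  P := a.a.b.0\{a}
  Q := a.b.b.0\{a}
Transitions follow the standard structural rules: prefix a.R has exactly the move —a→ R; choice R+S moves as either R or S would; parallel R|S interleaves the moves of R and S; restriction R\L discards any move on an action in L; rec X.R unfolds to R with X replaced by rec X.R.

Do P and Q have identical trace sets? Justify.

NO — witness ⟨aa⟩

Reachable graph of P (4 states):
  s0 = a.a.b.0\{a} :: ··a··> s1
  s1 = a.b.0\{a} :: ··a··> s2
  s2 = b.0\{a} :: ··b··> s3
  s3 = 0\{a} :: ∅
Reachable graph of Q (4 states):
  t0 = a.b.b.0\{a} :: ··a··> t1
  t1 = b.b.0\{a} :: ··b··> t2
  t2 = b.0\{a} :: ··b··> t3
  t3 = 0\{a} :: ∅
Run σ = ⟨aa⟩ on P: start {s0}
  step 1 (a): {s1}
  step 2 (a): {s2}
  ✓ P
Run σ = ⟨aa⟩ on Q: start {t0}
  step 1 (a): {t1}
  step 2 (a): no successor for Q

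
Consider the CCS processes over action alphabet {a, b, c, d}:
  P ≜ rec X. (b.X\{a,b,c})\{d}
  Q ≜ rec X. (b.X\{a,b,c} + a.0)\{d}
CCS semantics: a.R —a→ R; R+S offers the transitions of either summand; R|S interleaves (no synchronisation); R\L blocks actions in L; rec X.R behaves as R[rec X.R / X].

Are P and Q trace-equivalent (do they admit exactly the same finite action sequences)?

P's transition system — 2 states:
  u0 = rec X. (b.X\{a,b,c})\{d} | =b=> u1
  u1 = (rec X. (b.X\{a,b,c})\{d})\{a,b,c}\{d} | stopped
Q's transition system — 3 states:
  v0 = rec X. (b.X\{a,b,c} + a.0)\{d} | =a=> v1, =b=> v2
  v1 = 0\{d} | stopped
  v2 = (rec X. (b.X\{a,b,c} + a.0)\{d})\{a,b,c}\{d} | stopped
Executing a from Q (initial set {v0}):
  after a @ step 1: {v1}
  ✓ Q
Executing a from P (initial set {u0}):
  after a @ step 1: ∅  — P cannot continue

NO — witness ⟨a⟩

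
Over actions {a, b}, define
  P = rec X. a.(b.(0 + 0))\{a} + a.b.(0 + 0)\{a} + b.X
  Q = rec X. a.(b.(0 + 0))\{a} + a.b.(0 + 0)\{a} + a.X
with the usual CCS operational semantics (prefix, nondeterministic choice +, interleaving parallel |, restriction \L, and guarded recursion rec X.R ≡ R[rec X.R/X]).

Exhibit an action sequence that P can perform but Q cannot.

LTS(P): 4 reachable states
  p0 = rec X. a.(b.(0 + 0))\{a} + a.b.(0 + 0)\{a} + b.X → ··a··> p1, ··a··> p2, ··b··> p0
  p1 = (b.(0 + 0))\{a} → ··b··> p3
  p2 = b.(0 + 0)\{a} → ··b··> p3
  p3 = (0 + 0)\{a} → ·
LTS(Q): 4 reachable states
  q0 = rec X. a.(b.(0 + 0))\{a} + a.b.(0 + 0)\{a} + a.X → ··a··> q0, ··a··> q1, ··a··> q2
  q1 = (b.(0 + 0))\{a} → ··b··> q3
  q2 = b.(0 + 0)\{a} → ··b··> q3
  q3 = (0 + 0)\{a} → ·
Executing b from P (initial set {p0}):
  [1] b ⇒ {p0}
  P completes σ.
Executing b from Q (initial set {q0}):
  [1] b ⇒ no successor for Q

b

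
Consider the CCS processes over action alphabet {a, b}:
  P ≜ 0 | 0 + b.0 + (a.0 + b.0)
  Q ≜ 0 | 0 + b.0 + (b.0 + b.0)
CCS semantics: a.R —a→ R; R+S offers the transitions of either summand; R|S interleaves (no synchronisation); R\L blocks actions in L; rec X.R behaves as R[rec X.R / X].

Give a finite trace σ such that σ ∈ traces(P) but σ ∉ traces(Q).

a

LTS(P): 2 reachable states
  s0 = 0 | 0 + b.0 + (a.0 + b.0) has moves ··a··> s1, ··b··> s1
  s1 = 0 has moves stopped
LTS(Q): 2 reachable states
  t0 = 0 | 0 + b.0 + (b.0 + b.0) has moves ··b··> t1
  t1 = 0 has moves stopped
Trace ⟨a⟩ through P, begin at {s0}:
  after a @ step 1: {s1}
  ✓ P
Trace ⟨a⟩ through Q, begin at {t0}:
  after a @ step 1: ∅  — Q cannot continue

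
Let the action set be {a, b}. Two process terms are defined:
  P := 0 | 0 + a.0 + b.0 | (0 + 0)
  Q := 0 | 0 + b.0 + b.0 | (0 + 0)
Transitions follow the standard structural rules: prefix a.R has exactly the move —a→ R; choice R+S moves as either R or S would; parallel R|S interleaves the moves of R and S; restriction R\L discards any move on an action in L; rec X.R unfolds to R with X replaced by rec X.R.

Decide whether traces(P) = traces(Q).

LTS(P): 3 reachable states
  u0 = 0 | 0 + a.0 + b.0 | (0 + 0) has moves —a→ u1, —b→ u2
  u1 = 0 has moves stopped
  u2 = 0 | (0 + 0) has moves stopped
LTS(Q): 3 reachable states
  v0 = 0 | 0 + b.0 + b.0 | (0 + 0) has moves —b→ v1, —b→ v2
  v1 = 0 has moves stopped
  v2 = 0 | (0 + 0) has moves stopped
Trace ⟨a⟩ through P, begin at {u0}:
  [1] a ⇒ {u1}
  ✓ P
Trace ⟨a⟩ through Q, begin at {v0}:
  [1] a ⇒ ∅  — Q cannot continue

traces(P) ≠ traces(Q) — witness ⟨a⟩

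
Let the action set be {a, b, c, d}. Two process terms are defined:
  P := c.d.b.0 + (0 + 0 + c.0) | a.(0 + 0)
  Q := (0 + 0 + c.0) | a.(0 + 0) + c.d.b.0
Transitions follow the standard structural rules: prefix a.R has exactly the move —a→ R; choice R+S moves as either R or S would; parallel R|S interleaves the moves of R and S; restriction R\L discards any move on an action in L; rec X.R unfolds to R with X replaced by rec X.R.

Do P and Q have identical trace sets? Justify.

LTS(P): 7 reachable states
  p0 = c.d.b.0 + (0 + 0 + c.0) | a.(0 + 0) has moves -a-> p1, -c-> p2, -c-> p3
  p1 = (0 + 0 + c.0) | (0 + 0) has moves -c-> p4
  p2 = 0 | a.(0 + 0) has moves -a-> p4
  p3 = d.b.0 has moves -d-> p5
  p4 = 0 | (0 + 0) has moves ·
  p5 = b.0 has moves -b-> p6
  p6 = 0 has moves ·
LTS(Q): 7 reachable states
  q0 = (0 + 0 + c.0) | a.(0 + 0) + c.d.b.0 has moves -a-> q1, -c-> q2, -c-> q3
  q1 = (0 + 0 + c.0) | (0 + 0) has moves -c-> q4
  q2 = 0 | a.(0 + 0) has moves -a-> q4
  q3 = d.b.0 has moves -d-> q5
  q4 = 0 | (0 + 0) has moves ·
  q5 = b.0 has moves -b-> q6
  q6 = 0 has moves ·
Bisimilarity quotient blocks:
  B0 = {p0, q0}
  B1 = {p3, q3}
  B2 = {p5, q5}
  B3 = {p4, p6, q4, q6}
  B4 = {p1, q1}
  B5 = {p2, q2}
p0 ∈ B0, q0 ∈ B0 → same block
Bisimilar ⇒ trace-equivalent.

traces(P) = traces(Q)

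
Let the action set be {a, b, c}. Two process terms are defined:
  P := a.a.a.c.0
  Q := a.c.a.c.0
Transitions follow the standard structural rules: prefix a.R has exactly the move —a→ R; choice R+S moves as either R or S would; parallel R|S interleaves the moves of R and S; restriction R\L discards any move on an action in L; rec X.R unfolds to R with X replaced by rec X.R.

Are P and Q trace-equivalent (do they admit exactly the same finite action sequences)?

Reachable graph of P (5 states):
  m0 = a.a.a.c.0 → --a--▸ m1
  m1 = a.a.c.0 → --a--▸ m2
  m2 = a.c.0 → --a--▸ m3
  m3 = c.0 → --c--▸ m4
  m4 = 0 → deadlocked
Reachable graph of Q (5 states):
  n0 = a.c.a.c.0 → --a--▸ n1
  n1 = c.a.c.0 → --c--▸ n2
  n2 = a.c.0 → --a--▸ n3
  n3 = c.0 → --c--▸ n4
  n4 = 0 → deadlocked
Trace ⟨aa⟩ through P, begin at {m0}:
  after a @ step 1: {m1}
  after a @ step 2: {m2}
  ✓ P
Trace ⟨aa⟩ through Q, begin at {n0}:
  after a @ step 1: {n1}
  after a @ step 2: no successor for Q

traces(P) ≠ traces(Q) — witness ⟨aa⟩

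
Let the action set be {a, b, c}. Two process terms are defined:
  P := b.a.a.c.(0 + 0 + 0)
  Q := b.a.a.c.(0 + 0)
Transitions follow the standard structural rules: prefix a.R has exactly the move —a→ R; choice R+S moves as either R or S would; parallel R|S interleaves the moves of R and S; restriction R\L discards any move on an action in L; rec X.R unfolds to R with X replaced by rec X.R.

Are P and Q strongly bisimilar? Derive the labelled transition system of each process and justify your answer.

P's transition system — 5 states:
  p0 = b.a.a.c.(0 + 0 + 0) → —b→ p1
  p1 = a.a.c.(0 + 0 + 0) → —a→ p2
  p2 = a.c.(0 + 0 + 0) → —a→ p3
  p3 = c.(0 + 0 + 0) → —c→ p4
  p4 = 0 + 0 + 0 → (no moves)
Q's transition system — 5 states:
  q0 = b.a.a.c.(0 + 0) → —b→ q1
  q1 = a.a.c.(0 + 0) → —a→ q2
  q2 = a.c.(0 + 0) → —a→ q3
  q3 = c.(0 + 0) → —c→ q4
  q4 = 0 + 0 → (no moves)
Bisimilarity quotient blocks:
  B0 = {p0, q0}
  B1 = {p1, q1}
  B2 = {p2, q2}
  B3 = {p3, q3}
  B4 = {p4, q4}
p0 ∈ B0, q0 ∈ B0 → same block

P ~ Q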